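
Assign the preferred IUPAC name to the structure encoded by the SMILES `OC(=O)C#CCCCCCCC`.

The longest carbon chain that includes the –COOH group and the multiple bond has 10 carbons, so the parent hydride is decane.
The highest-priority functional group is a carboxylic acid (terminal –COOH), so the name ends in -oic acid.
A C≡C triple bond in the chain gives the infix -yne-.
Number the chain so that the carboxylic acid carbon is C-1 by definition.
That gives the triple bond between C-2 and C-3.
The name is dec-2-ynoic acid.

dec-2-ynoic acid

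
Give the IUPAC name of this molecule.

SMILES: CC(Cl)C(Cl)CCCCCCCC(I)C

The longest continuous carbon chain has 12 atoms, so the parent hydride is dodecane.
Number the chain so that the substituent locant set {2,3,11} is lower than {2,10,11} at the first point of difference.
That gives chloro groups at C-2 and C-3; an iodo group at C-11.
The substituents are ordered alphabetically, ignoring any di-/tri- multipliers.
Assembling the pieces gives 2,3-dichloro-11-iodododecane.

2,3-dichloro-11-iodododecane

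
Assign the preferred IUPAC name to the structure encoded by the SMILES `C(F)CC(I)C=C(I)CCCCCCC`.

1-fluoro-3,5-diiodododec-4-ene

Counting along the main chain through the multiple bond gives 12 carbons: the parent is dodecane.
The chain contains a C=C double bond, so the unsaturation ending is -ene.
The numbering direction is chosen so that numbering from this end puts the double bond at C-4 rather than C-8.
This places the double bond between C-4 and C-5; a fluoro group at C-1; iodo groups at C-3 and C-5.
Prefixes are listed alphabetically: fluoro, iodo.
The name is 1-fluoro-3,5-diiodododec-4-ene.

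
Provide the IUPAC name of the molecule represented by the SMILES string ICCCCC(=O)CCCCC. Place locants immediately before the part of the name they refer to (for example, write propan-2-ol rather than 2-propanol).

The longest chain bearing the carbonyl is 10 carbons long (decane).
The principal characteristic group is a ketone (C=O on an internal carbon), named with the suffix -one.
Number the chain so that numbering from this end puts the carbonyl group at C-5 rather than C-6.
That gives the carbonyl at C-5; an iodo group at C-1.
Putting it together: 1-iododecan-5-one.

1-iododecan-5-one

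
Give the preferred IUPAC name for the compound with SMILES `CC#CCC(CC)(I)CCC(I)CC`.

Counting along the main chain through the multiple bond gives 10 carbons: the parent is decane.
There is one C≡C triple bond, indicated by the ending -yne.
The numbering direction is chosen so that numbering from this end puts the triple bond at C-2 rather than C-8.
That gives the triple bond between C-2 and C-3; an ethyl group at C-5; iodo groups at C-5 and C-8.
Prefixes are listed alphabetically: ethyl, iodo.
Putting it together: 5-ethyl-5,8-diiododec-2-yne.

5-ethyl-5,8-diiododec-2-yne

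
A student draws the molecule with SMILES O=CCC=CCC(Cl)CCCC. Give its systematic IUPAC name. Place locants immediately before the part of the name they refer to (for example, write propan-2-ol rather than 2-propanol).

6-chlorodec-3-enal

Counting along the main chain through the –CHO group and the multiple bond gives 10 carbons: the parent is decane.
An aldehyde (terminal –CHO) is the principal characteristic group, giving the suffix -al.
There is one C=C double bond, indicated by the ending -ene.
Choose the numbering such that the aldehyde carbon is C-1 by definition.
That gives the double bond between C-3 and C-4; a chloro group at C-6.
Putting it together: 6-chlorodec-3-enal.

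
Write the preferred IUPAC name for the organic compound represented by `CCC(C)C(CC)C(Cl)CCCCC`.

5-chloro-4-ethyl-3-methyldecane

The parent chain contains 10 carbons (decane).
Choose the numbering such that the substituent locant set {3,4,5} is lower than {6,7,8} at the first point of difference.
With this numbering: a chloro group at C-5; an ethyl group at C-4; a methyl group at C-3.
The substituents are ordered alphabetically, ignoring any di-/tri- multipliers.
Assembling the pieces gives 5-chloro-4-ethyl-3-methyldecane.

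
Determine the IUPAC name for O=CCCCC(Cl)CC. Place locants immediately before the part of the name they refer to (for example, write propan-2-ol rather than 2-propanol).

5-chloroheptanal

The longest chain bearing the –CHO group is 7 carbons long (heptane).
An aldehyde (terminal –CHO) is the principal characteristic group, giving the suffix -al.
Choose the numbering such that the aldehyde carbon is C-1 by definition.
This places a chloro group at C-5.
The name is 5-chloroheptanal.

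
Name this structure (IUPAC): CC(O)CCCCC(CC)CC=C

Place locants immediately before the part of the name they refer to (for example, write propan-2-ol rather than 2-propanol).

7-ethyldec-9-en-2-ol

The longest chain bearing the –OH group and the multiple bond is 10 carbons long (decane).
The highest-priority functional group is an alcohol (–OH), so the name ends in -ol.
A C=C double bond in the chain gives the infix -ene-.
Number the chain so that numbering from this end puts the hydroxyl group at C-2 rather than C-9.
That gives the hydroxyl at C-2; the double bond between C-9 and C-10; an ethyl group at C-7.
Putting it together: 7-ethyldec-9-en-2-ol.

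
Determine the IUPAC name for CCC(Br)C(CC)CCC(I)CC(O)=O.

The longest carbon chain that includes the –COOH group has 9 carbons, so the parent hydride is nonane.
The highest-priority functional group is a carboxylic acid (terminal –COOH), so the name ends in -oic acid.
Choose the numbering such that the carboxylic acid carbon is C-1 by definition.
This places a bromo group at C-7; an ethyl group at C-6; an iodo group at C-3.
The substituents are ordered alphabetically, ignoring any di-/tri- multipliers.
Assembling the pieces gives 7-bromo-6-ethyl-3-iodononanoic acid.

7-bromo-6-ethyl-3-iodononanoic acid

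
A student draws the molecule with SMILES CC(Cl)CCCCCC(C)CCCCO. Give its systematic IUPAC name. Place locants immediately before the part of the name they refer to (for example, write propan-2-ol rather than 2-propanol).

11-chloro-5-methyldodecan-1-ol

Counting along the main chain through the –OH group gives 12 carbons: the parent is dodecane.
The principal characteristic group is an alcohol (–OH), named with the suffix -ol.
Choose the numbering such that numbering from this end puts the hydroxyl group at C-1 rather than C-12.
This places the hydroxyl at C-1; a chloro group at C-11; a methyl group at C-5.
Substituent prefixes are cited in alphabetical order (multiplying prefixes like di-/tri- are ignored for ordering).
Assembling the pieces gives 11-chloro-5-methyldodecan-1-ol.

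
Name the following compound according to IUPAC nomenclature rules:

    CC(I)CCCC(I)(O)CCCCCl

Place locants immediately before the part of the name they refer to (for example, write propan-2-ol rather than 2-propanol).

1-chloro-5,9-diiododecan-5-ol

The longest carbon chain that includes the –OH group has 10 carbons, so the parent hydride is decane.
An alcohol (–OH) is the principal characteristic group, giving the suffix -ol.
Number the chain so that numbering from this end puts the hydroxyl group at C-5 rather than C-6.
That gives the hydroxyl at C-5; a chloro group at C-1; iodo groups at C-5 and C-9.
Prefixes are listed alphabetically: chloro, iodo.
The name is 1-chloro-5,9-diiododecan-5-ol.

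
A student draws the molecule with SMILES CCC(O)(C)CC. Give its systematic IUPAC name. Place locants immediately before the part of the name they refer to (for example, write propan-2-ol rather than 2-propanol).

3-methylpentan-3-ol

The longest carbon chain that includes the –OH group has 5 carbons, so the parent hydride is pentane.
An alcohol (–OH) is the principal characteristic group, giving the suffix -ol.
Both numbering directions give the same locant set; either may be used.
With this numbering: the hydroxyl at C-3; a methyl group at C-3.
Assembling the pieces gives 3-methylpentan-3-ol.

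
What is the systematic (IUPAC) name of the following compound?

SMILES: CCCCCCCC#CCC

The longest carbon chain that includes the multiple bond has 11 carbons, so the parent hydride is undecane.
There is one C≡C triple bond, indicated by the ending -yne.
Choose the numbering such that numbering from this end puts the triple bond at C-3 rather than C-8.
This places the triple bond between C-3 and C-4.
The name is undec-3-yne.

undec-3-yne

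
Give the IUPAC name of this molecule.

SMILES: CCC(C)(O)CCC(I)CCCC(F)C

Counting along the main chain through the –OH group gives 11 carbons: the parent is undecane.
The highest-priority functional group is an alcohol (–OH), so the name ends in -ol.
The numbering direction is chosen so that numbering from this end puts the hydroxyl group at C-3 rather than C-9.
With this numbering: the hydroxyl at C-3; a fluoro group at C-10; an iodo group at C-6; a methyl group at C-3.
The substituents are ordered alphabetically, ignoring any di-/tri- multipliers.
Putting it together: 10-fluoro-6-iodo-3-methylundecan-3-ol.

10-fluoro-6-iodo-3-methylundecan-3-ol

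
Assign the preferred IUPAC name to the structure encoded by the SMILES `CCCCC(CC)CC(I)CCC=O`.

The longest carbon chain that includes the –CHO group has 10 carbons, so the parent hydride is decane.
The principal characteristic group is an aldehyde (terminal –CHO), named with the suffix -al.
Number the chain so that the aldehyde carbon is C-1 by definition.
With this numbering: an ethyl group at C-6; an iodo group at C-4.
Prefixes are listed alphabetically: ethyl, iodo.
The name is 6-ethyl-4-iododecanal.

6-ethyl-4-iododecanal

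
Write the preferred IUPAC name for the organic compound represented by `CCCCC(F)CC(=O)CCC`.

6-fluorodecan-4-one

The longest chain bearing the carbonyl is 10 carbons long (decane).
A ketone (C=O on an internal carbon) is the principal characteristic group, giving the suffix -one.
The numbering direction is chosen so that numbering from this end puts the carbonyl group at C-4 rather than C-7.
With this numbering: the carbonyl at C-4; a fluoro group at C-6.
Putting it together: 6-fluorodecan-4-one.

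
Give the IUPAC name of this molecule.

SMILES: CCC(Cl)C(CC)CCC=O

5-chloro-4-ethylheptanal

The longest carbon chain that includes the –CHO group has 7 carbons, so the parent hydride is heptane.
The highest-priority functional group is an aldehyde (terminal –CHO), so the name ends in -al.
The numbering direction is chosen so that the aldehyde carbon is C-1 by definition.
This places a chloro group at C-5; an ethyl group at C-4.
The substituents are ordered alphabetically, ignoring any di-/tri- multipliers.
The name is 5-chloro-4-ethylheptanal.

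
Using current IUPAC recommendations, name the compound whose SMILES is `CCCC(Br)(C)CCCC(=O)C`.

The longest chain bearing the carbonyl is 9 carbons long (nonane).
The highest-priority functional group is a ketone (C=O on an internal carbon), so the name ends in -one.
The numbering direction is chosen so that numbering from this end puts the carbonyl group at C-2 rather than C-8.
With this numbering: the carbonyl at C-2; a bromo group at C-6; a methyl group at C-6.
The substituents are ordered alphabetically, ignoring any di-/tri- multipliers.
Assembling the pieces gives 6-bromo-6-methylnonan-2-one.

6-bromo-6-methylnonan-2-one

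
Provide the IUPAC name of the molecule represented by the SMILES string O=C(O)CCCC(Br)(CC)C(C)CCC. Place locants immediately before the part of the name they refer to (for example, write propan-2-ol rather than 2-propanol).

5-bromo-5-ethyl-6-methylnonanoic acid

The longest chain bearing the –COOH group is 9 carbons long (nonane).
The principal characteristic group is a carboxylic acid (terminal –COOH), named with the suffix -oic acid.
Choose the numbering such that the carboxylic acid carbon is C-1 by definition.
With this numbering: a bromo group at C-5; an ethyl group at C-5; a methyl group at C-6.
Prefixes are listed alphabetically: bromo, ethyl, methyl.
The name is 5-bromo-5-ethyl-6-methylnonanoic acid.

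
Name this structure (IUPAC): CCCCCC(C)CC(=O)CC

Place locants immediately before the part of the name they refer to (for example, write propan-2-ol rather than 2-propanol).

5-methyldecan-3-one

The longest chain bearing the carbonyl is 10 carbons long (decane).
The highest-priority functional group is a ketone (C=O on an internal carbon), so the name ends in -one.
The numbering direction is chosen so that numbering from this end puts the carbonyl group at C-3 rather than C-8.
With this numbering: the carbonyl at C-3; a methyl group at C-5.
Putting it together: 5-methyldecan-3-one.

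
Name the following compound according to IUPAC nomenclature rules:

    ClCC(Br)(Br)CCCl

2,2-dibromo-1,4-dichlorobutane

The longest carbon chain is 4 atoms: the parent is butane.
Number the chain so that the substituent locant set {1,2,2,4} is lower than {1,3,3,4} at the first point of difference.
That gives two bromo groups at C-2; chloro groups at C-1 and C-4.
Substituent prefixes are cited in alphabetical order (multiplying prefixes like di-/tri- are ignored for ordering).
Putting it together: 2,2-dibromo-1,4-dichlorobutane.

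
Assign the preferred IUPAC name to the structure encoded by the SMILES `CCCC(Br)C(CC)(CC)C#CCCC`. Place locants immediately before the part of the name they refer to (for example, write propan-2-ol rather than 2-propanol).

The longest chain bearing the multiple bond is 10 carbons long (decane).
The chain contains a C≡C triple bond, so the unsaturation ending is -yne.
The numbering direction is chosen so that numbering from this end puts the triple bond at C-4 rather than C-6.
That gives the triple bond between C-4 and C-5; a bromo group at C-7; two ethyl groups at C-6.
Prefixes are listed alphabetically: bromo, ethyl.
Putting it together: 7-bromo-6,6-diethyldec-4-yne.

7-bromo-6,6-diethyldec-4-yne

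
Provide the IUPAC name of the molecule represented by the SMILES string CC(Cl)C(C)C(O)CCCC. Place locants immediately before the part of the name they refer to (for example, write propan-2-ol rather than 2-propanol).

2-chloro-3-methyloctan-4-ol

Counting along the main chain through the –OH group gives 8 carbons: the parent is octane.
The highest-priority functional group is an alcohol (–OH), so the name ends in -ol.
Choose the numbering such that numbering from this end puts the hydroxyl group at C-4 rather than C-5.
This places the hydroxyl at C-4; a chloro group at C-2; a methyl group at C-3.
Prefixes are listed alphabetically: chloro, methyl.
The name is 2-chloro-3-methyloctan-4-ol.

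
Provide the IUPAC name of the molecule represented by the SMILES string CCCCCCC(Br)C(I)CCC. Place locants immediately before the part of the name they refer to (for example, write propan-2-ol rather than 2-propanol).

5-bromo-4-iodoundecane

The parent chain contains 11 carbons (undecane).
Number the chain so that the substituent locant set {4,5} is lower than {7,8} at the first point of difference.
This places a bromo group at C-5; an iodo group at C-4.
Substituent prefixes are cited in alphabetical order (multiplying prefixes like di-/tri- are ignored for ordering).
Assembling the pieces gives 5-bromo-4-iodoundecane.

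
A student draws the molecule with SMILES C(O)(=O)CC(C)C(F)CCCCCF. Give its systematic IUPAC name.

Counting along the main chain through the –COOH group gives 9 carbons: the parent is nonane.
The highest-priority functional group is a carboxylic acid (terminal –COOH), so the name ends in -oic acid.
The numbering direction is chosen so that the carboxylic acid carbon is C-1 by definition.
This places fluoro groups at C-4 and C-9; a methyl group at C-3.
The substituents are ordered alphabetically, ignoring any di-/tri- multipliers.
The name is 4,9-difluoro-3-methylnonanoic acid.

4,9-difluoro-3-methylnonanoic acid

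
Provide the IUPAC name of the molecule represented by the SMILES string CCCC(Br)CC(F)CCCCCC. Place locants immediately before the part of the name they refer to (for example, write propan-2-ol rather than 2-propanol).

The longest continuous carbon chain has 12 atoms, so the parent hydride is dodecane.
Choose the numbering such that the substituent locant set {4,6} is lower than {7,9} at the first point of difference.
With this numbering: a bromo group at C-4; a fluoro group at C-6.
The substituents are ordered alphabetically, ignoring any di-/tri- multipliers.
Assembling the pieces gives 4-bromo-6-fluorododecane.

4-bromo-6-fluorododecane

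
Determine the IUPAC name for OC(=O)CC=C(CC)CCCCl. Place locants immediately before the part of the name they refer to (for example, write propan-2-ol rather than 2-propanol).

The longest carbon chain that includes the –COOH group and the multiple bond has 7 carbons, so the parent hydride is heptane.
The highest-priority functional group is a carboxylic acid (terminal –COOH), so the name ends in -oic acid.
There is one C=C double bond, indicated by the ending -ene.
The numbering direction is chosen so that the carboxylic acid carbon is C-1 by definition.
With this numbering: the double bond between C-3 and C-4; a chloro group at C-7; an ethyl group at C-4.
The substituents are ordered alphabetically, ignoring any di-/tri- multipliers.
The name is 7-chloro-4-ethylhept-3-enoic acid.

7-chloro-4-ethylhept-3-enoic acid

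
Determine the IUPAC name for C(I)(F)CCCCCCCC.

The parent chain contains 9 carbons (nonane).
The numbering direction is chosen so that the substituent locant set {1,1} is lower than {9,9} at the first point of difference.
That gives a fluoro group at C-1; an iodo group at C-1.
Substituent prefixes are cited in alphabetical order (multiplying prefixes like di-/tri- are ignored for ordering).
Assembling the pieces gives 1-fluoro-1-iodononane.

1-fluoro-1-iodononane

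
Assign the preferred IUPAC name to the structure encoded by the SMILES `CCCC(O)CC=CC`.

Counting along the main chain through the –OH group and the multiple bond gives 8 carbons: the parent is octane.
The principal characteristic group is an alcohol (–OH), named with the suffix -ol.
There is one C=C double bond, indicated by the ending -ene.
Number the chain so that numbering from this end puts the hydroxyl group at C-4 rather than C-5.
With this numbering: the hydroxyl at C-4; the double bond between C-6 and C-7.
The name is oct-6-en-4-ol.

oct-6-en-4-ol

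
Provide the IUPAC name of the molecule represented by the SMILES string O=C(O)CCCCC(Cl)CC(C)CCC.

6-chloro-8-methylundecanoic acid

The longest carbon chain that includes the –COOH group has 11 carbons, so the parent hydride is undecane.
A carboxylic acid (terminal –COOH) is the principal characteristic group, giving the suffix -oic acid.
Number the chain so that the carboxylic acid carbon is C-1 by definition.
With this numbering: a chloro group at C-6; a methyl group at C-8.
Substituent prefixes are cited in alphabetical order (multiplying prefixes like di-/tri- are ignored for ordering).
Putting it together: 6-chloro-8-methylundecanoic acid.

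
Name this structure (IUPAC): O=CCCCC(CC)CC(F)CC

5-ethyl-7-fluorononanal

Counting along the main chain through the –CHO group gives 9 carbons: the parent is nonane.
An aldehyde (terminal –CHO) is the principal characteristic group, giving the suffix -al.
Choose the numbering such that the aldehyde carbon is C-1 by definition.
This places an ethyl group at C-5; a fluoro group at C-7.
Substituent prefixes are cited in alphabetical order (multiplying prefixes like di-/tri- are ignored for ordering).
Assembling the pieces gives 5-ethyl-7-fluorononanal.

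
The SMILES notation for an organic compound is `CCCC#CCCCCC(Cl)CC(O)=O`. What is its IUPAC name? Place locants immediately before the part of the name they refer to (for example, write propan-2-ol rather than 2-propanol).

3-chlorododec-8-ynoic acid

The longest carbon chain that includes the –COOH group and the multiple bond has 12 carbons, so the parent hydride is dodecane.
The highest-priority functional group is a carboxylic acid (terminal –COOH), so the name ends in -oic acid.
A C≡C triple bond in the chain gives the infix -yne-.
The numbering direction is chosen so that the carboxylic acid carbon is C-1 by definition.
With this numbering: the triple bond between C-8 and C-9; a chloro group at C-3.
Assembling the pieces gives 3-chlorododec-8-ynoic acid.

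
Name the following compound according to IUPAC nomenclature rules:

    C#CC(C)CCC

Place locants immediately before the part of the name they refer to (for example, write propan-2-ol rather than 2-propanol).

The longest carbon chain that includes the multiple bond has 6 carbons, so the parent hydride is hexane.
There is one C≡C triple bond, indicated by the ending -yne.
The numbering direction is chosen so that numbering from this end puts the triple bond at C-1 rather than C-5.
With this numbering: the triple bond between C-1 and C-2; a methyl group at C-3.
Putting it together: 3-methylhex-1-yne.

3-methylhex-1-yne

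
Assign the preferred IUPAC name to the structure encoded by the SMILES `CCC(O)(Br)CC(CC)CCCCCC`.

3-bromo-5-ethylundecan-3-ol

Counting along the main chain through the –OH group gives 11 carbons: the parent is undecane.
The highest-priority functional group is an alcohol (–OH), so the name ends in -ol.
Number the chain so that numbering from this end puts the hydroxyl group at C-3 rather than C-9.
With this numbering: the hydroxyl at C-3; a bromo group at C-3; an ethyl group at C-5.
Prefixes are listed alphabetically: bromo, ethyl.
Putting it together: 3-bromo-5-ethylundecan-3-ol.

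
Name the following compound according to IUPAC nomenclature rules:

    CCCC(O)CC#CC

oct-6-yn-4-ol

Counting along the main chain through the –OH group and the multiple bond gives 8 carbons: the parent is octane.
An alcohol (–OH) is the principal characteristic group, giving the suffix -ol.
A C≡C triple bond in the chain gives the infix -yne-.
Number the chain so that numbering from this end puts the hydroxyl group at C-4 rather than C-5.
This places the hydroxyl at C-4; the triple bond between C-6 and C-7.
The name is oct-6-yn-4-ol.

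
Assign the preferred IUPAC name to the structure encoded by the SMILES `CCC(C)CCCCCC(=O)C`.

8-methyldecan-2-one

The longest chain bearing the carbonyl is 10 carbons long (decane).
The highest-priority functional group is a ketone (C=O on an internal carbon), so the name ends in -one.
Number the chain so that numbering from this end puts the carbonyl group at C-2 rather than C-9.
With this numbering: the carbonyl at C-2; a methyl group at C-8.
Assembling the pieces gives 8-methyldecan-2-one.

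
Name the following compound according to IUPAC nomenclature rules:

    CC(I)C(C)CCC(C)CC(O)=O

7-iodo-3,6-dimethyloctanoic acid

The longest chain bearing the –COOH group is 8 carbons long (octane).
The principal characteristic group is a carboxylic acid (terminal –COOH), named with the suffix -oic acid.
Number the chain so that the carboxylic acid carbon is C-1 by definition.
With this numbering: an iodo group at C-7; methyl groups at C-3 and C-6.
Prefixes are listed alphabetically: iodo, methyl.
Putting it together: 7-iodo-3,6-dimethyloctanoic acid.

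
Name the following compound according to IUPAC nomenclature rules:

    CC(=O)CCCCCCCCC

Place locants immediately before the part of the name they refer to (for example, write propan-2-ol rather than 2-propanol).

Counting along the main chain through the carbonyl gives 11 carbons: the parent is undecane.
A ketone (C=O on an internal carbon) is the principal characteristic group, giving the suffix -one.
Choose the numbering such that numbering from this end puts the carbonyl group at C-2 rather than C-10.
This places the carbonyl at C-2.
The name is undecan-2-one.

undecan-2-one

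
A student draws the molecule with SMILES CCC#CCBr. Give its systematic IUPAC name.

The longest chain bearing the multiple bond is 5 carbons long (pentane).
The chain contains a C≡C triple bond, so the unsaturation ending is -yne.
Number the chain so that numbering from this end puts the triple bond at C-2 rather than C-3.
This places the triple bond between C-2 and C-3; a bromo group at C-1.
Putting it together: 1-bromopent-2-yne.

1-bromopent-2-yne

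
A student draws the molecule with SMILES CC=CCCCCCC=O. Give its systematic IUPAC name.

The longest carbon chain that includes the –CHO group and the multiple bond has 9 carbons, so the parent hydride is nonane.
The principal characteristic group is an aldehyde (terminal –CHO), named with the suffix -al.
The chain contains a C=C double bond, so the unsaturation ending is -ene.
Number the chain so that the aldehyde carbon is C-1 by definition.
That gives the double bond between C-7 and C-8.
The name is non-7-enal.

non-7-enal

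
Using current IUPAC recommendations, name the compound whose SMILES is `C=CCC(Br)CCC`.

The longest chain bearing the multiple bond is 7 carbons long (heptane).
There is one C=C double bond, indicated by the ending -ene.
Choose the numbering such that numbering from this end puts the double bond at C-1 rather than C-6.
This places the double bond between C-1 and C-2; a bromo group at C-4.
Assembling the pieces gives 4-bromohept-1-ene.

4-bromohept-1-ene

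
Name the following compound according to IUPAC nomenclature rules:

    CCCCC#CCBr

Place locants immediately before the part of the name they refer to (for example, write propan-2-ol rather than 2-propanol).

The longest carbon chain that includes the multiple bond has 7 carbons, so the parent hydride is heptane.
A C≡C triple bond in the chain gives the infix -yne-.
Choose the numbering such that numbering from this end puts the triple bond at C-2 rather than C-5.
With this numbering: the triple bond between C-2 and C-3; a bromo group at C-1.
Putting it together: 1-bromohept-2-yne.

1-bromohept-2-yne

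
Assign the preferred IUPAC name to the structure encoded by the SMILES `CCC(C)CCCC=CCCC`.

The longest chain bearing the multiple bond is 11 carbons long (undecane).
There is one C=C double bond, indicated by the ending -ene.
The numbering direction is chosen so that numbering from this end puts the double bond at C-4 rather than C-7.
This places the double bond between C-4 and C-5; a methyl group at C-9.
Putting it together: 9-methylundec-4-ene.

9-methylundec-4-ene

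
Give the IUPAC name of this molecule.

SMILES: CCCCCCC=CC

non-2-ene

The longest carbon chain that includes the multiple bond has 9 carbons, so the parent hydride is nonane.
There is one C=C double bond, indicated by the ending -ene.
Number the chain so that numbering from this end puts the double bond at C-2 rather than C-7.
With this numbering: the double bond between C-2 and C-3.
Putting it together: non-2-ene.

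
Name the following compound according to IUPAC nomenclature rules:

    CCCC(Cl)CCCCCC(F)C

The parent chain contains 11 carbons (undecane).
The numbering direction is chosen so that the substituent locant set {2,8} is lower than {4,10} at the first point of difference.
This places a chloro group at C-8; a fluoro group at C-2.
The substituents are ordered alphabetically, ignoring any di-/tri- multipliers.
Putting it together: 8-chloro-2-fluoroundecane.

8-chloro-2-fluoroundecane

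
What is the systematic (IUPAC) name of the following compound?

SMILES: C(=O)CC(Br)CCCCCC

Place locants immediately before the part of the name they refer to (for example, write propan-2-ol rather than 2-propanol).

3-bromononanal

Counting along the main chain through the –CHO group gives 9 carbons: the parent is nonane.
An aldehyde (terminal –CHO) is the principal characteristic group, giving the suffix -al.
Choose the numbering such that the aldehyde carbon is C-1 by definition.
That gives a bromo group at C-3.
The name is 3-bromononanal.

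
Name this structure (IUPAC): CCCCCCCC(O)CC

The longest chain bearing the –OH group is 10 carbons long (decane).
The principal characteristic group is an alcohol (–OH), named with the suffix -ol.
The numbering direction is chosen so that numbering from this end puts the hydroxyl group at C-3 rather than C-8.
That gives the hydroxyl at C-3.
The name is decan-3-ol.

decan-3-ol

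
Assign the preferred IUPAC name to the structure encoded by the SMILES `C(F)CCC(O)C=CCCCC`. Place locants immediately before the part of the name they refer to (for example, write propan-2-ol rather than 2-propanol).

The longest carbon chain that includes the –OH group and the multiple bond has 10 carbons, so the parent hydride is decane.
The principal characteristic group is an alcohol (–OH), named with the suffix -ol.
The chain contains a C=C double bond, so the unsaturation ending is -ene.
The numbering direction is chosen so that numbering from this end puts the hydroxyl group at C-4 rather than C-7.
With this numbering: the hydroxyl at C-4; the double bond between C-5 and C-6; a fluoro group at C-1.
The name is 1-fluorodec-5-en-4-ol.

1-fluorodec-5-en-4-ol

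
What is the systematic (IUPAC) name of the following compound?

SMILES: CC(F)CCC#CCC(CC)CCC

The longest chain bearing the multiple bond is 11 carbons long (undecane).
The chain contains a C≡C triple bond, so the unsaturation ending is -yne.
Number the chain so that numbering from this end puts the triple bond at C-5 rather than C-6.
That gives the triple bond between C-5 and C-6; an ethyl group at C-8; a fluoro group at C-2.
The substituents are ordered alphabetically, ignoring any di-/tri- multipliers.
The name is 8-ethyl-2-fluoroundec-5-yne.

8-ethyl-2-fluoroundec-5-yne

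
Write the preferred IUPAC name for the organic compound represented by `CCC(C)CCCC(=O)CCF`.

Counting along the main chain through the carbonyl gives 9 carbons: the parent is nonane.
A ketone (C=O on an internal carbon) is the principal characteristic group, giving the suffix -one.
Choose the numbering such that numbering from this end puts the carbonyl group at C-3 rather than C-7.
That gives the carbonyl at C-3; a fluoro group at C-1; a methyl group at C-7.
Prefixes are listed alphabetically: fluoro, methyl.
Assembling the pieces gives 1-fluoro-7-methylnonan-3-one.

1-fluoro-7-methylnonan-3-one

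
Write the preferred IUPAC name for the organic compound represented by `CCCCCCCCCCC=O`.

The longest chain bearing the –CHO group is 11 carbons long (undecane).
The highest-priority functional group is an aldehyde (terminal –CHO), so the name ends in -al.
Number the chain so that the aldehyde carbon is C-1 by definition.
Putting it together: undecanal.

undecanal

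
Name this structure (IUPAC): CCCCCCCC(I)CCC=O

The longest chain bearing the –CHO group is 11 carbons long (undecane).
The highest-priority functional group is an aldehyde (terminal –CHO), so the name ends in -al.
The numbering direction is chosen so that the aldehyde carbon is C-1 by definition.
With this numbering: an iodo group at C-4.
Putting it together: 4-iodoundecanal.

4-iodoundecanal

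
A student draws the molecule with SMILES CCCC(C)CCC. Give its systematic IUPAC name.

4-methylheptane

The longest carbon chain is 7 atoms: the parent is heptane.
Numbering from either end gives identical locants here.
With this numbering: a methyl group at C-4.
Putting it together: 4-methylheptane.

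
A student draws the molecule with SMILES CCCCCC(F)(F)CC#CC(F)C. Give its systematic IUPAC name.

The longest carbon chain that includes the multiple bond has 11 carbons, so the parent hydride is undecane.
There is one C≡C triple bond, indicated by the ending -yne.
The numbering direction is chosen so that numbering from this end puts the triple bond at C-3 rather than C-8.
This places the triple bond between C-3 and C-4; fluoro groups at C-2 and C-6 (×2).
Putting it together: 2,6,6-trifluoroundec-3-yne.

2,6,6-trifluoroundec-3-yne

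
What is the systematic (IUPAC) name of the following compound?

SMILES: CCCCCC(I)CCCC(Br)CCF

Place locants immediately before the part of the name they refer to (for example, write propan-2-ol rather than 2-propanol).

The longest carbon chain is 12 atoms: the parent is dodecane.
The numbering direction is chosen so that the substituent locant set {1,3,7} is lower than {6,10,12} at the first point of difference.
That gives a bromo group at C-3; a fluoro group at C-1; an iodo group at C-7.
Substituent prefixes are cited in alphabetical order (multiplying prefixes like di-/tri- are ignored for ordering).
The name is 3-bromo-1-fluoro-7-iodododecane.

3-bromo-1-fluoro-7-iodododecane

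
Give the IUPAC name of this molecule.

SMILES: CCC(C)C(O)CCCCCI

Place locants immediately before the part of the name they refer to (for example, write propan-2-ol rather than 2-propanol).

The longest chain bearing the –OH group is 9 carbons long (nonane).
The principal characteristic group is an alcohol (–OH), named with the suffix -ol.
Number the chain so that numbering from this end puts the hydroxyl group at C-4 rather than C-6.
With this numbering: the hydroxyl at C-4; an iodo group at C-9; a methyl group at C-3.
The substituents are ordered alphabetically, ignoring any di-/tri- multipliers.
Putting it together: 9-iodo-3-methylnonan-4-ol.

9-iodo-3-methylnonan-4-ol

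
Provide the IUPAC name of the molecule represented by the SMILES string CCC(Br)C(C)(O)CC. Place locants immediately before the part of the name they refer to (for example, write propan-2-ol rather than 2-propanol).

4-bromo-3-methylhexan-3-ol

Counting along the main chain through the –OH group gives 6 carbons: the parent is hexane.
The principal characteristic group is an alcohol (–OH), named with the suffix -ol.
The numbering direction is chosen so that numbering from this end puts the hydroxyl group at C-3 rather than C-4.
This places the hydroxyl at C-3; a bromo group at C-4; a methyl group at C-3.
Substituent prefixes are cited in alphabetical order (multiplying prefixes like di-/tri- are ignored for ordering).
The name is 4-bromo-3-methylhexan-3-ol.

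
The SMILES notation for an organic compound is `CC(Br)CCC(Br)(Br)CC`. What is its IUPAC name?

2,5,5-tribromoheptane

The parent chain contains 7 carbons (heptane).
Choose the numbering such that the substituent locant set {2,5,5} is lower than {3,3,6} at the first point of difference.
That gives bromo groups at C-2 and C-5 (×2).
Assembling the pieces gives 2,5,5-tribromoheptane.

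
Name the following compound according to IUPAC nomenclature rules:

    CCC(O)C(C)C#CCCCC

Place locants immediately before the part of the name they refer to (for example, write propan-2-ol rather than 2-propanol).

4-methyldec-5-yn-3-ol

The longest chain bearing the –OH group and the multiple bond is 10 carbons long (decane).
The principal characteristic group is an alcohol (–OH), named with the suffix -ol.
There is one C≡C triple bond, indicated by the ending -yne.
The numbering direction is chosen so that numbering from this end puts the hydroxyl group at C-3 rather than C-8.
With this numbering: the hydroxyl at C-3; the triple bond between C-5 and C-6; a methyl group at C-4.
Putting it together: 4-methyldec-5-yn-3-ol.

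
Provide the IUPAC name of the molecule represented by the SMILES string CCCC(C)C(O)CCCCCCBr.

Counting along the main chain through the –OH group gives 11 carbons: the parent is undecane.
An alcohol (–OH) is the principal characteristic group, giving the suffix -ol.
The numbering direction is chosen so that numbering from this end puts the hydroxyl group at C-5 rather than C-7.
With this numbering: the hydroxyl at C-5; a bromo group at C-11; a methyl group at C-4.
Prefixes are listed alphabetically: bromo, methyl.
Putting it together: 11-bromo-4-methylundecan-5-ol.

11-bromo-4-methylundecan-5-ol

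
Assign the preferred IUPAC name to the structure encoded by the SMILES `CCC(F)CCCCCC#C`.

8-fluorodec-1-yne

The longest chain bearing the multiple bond is 10 carbons long (decane).
The chain contains a C≡C triple bond, so the unsaturation ending is -yne.
The numbering direction is chosen so that numbering from this end puts the triple bond at C-1 rather than C-9.
With this numbering: the triple bond between C-1 and C-2; a fluoro group at C-8.
The name is 8-fluorodec-1-yne.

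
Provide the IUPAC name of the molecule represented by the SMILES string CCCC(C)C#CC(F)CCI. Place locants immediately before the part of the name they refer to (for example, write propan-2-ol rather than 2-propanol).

3-fluoro-1-iodo-6-methylnon-4-yne

Counting along the main chain through the multiple bond gives 9 carbons: the parent is nonane.
The chain contains a C≡C triple bond, so the unsaturation ending is -yne.
The numbering direction is chosen so that numbering from this end puts the triple bond at C-4 rather than C-5.
That gives the triple bond between C-4 and C-5; a fluoro group at C-3; an iodo group at C-1; a methyl group at C-6.
The substituents are ordered alphabetically, ignoring any di-/tri- multipliers.
Assembling the pieces gives 3-fluoro-1-iodo-6-methylnon-4-yne.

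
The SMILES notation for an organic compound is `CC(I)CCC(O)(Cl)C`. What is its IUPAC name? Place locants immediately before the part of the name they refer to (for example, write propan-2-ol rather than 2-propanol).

Counting along the main chain through the –OH group gives 6 carbons: the parent is hexane.
The highest-priority functional group is an alcohol (–OH), so the name ends in -ol.
Choose the numbering such that numbering from this end puts the hydroxyl group at C-2 rather than C-5.
With this numbering: the hydroxyl at C-2; a chloro group at C-2; an iodo group at C-5.
The substituents are ordered alphabetically, ignoring any di-/tri- multipliers.
Putting it together: 2-chloro-5-iodohexan-2-ol.

2-chloro-5-iodohexan-2-ol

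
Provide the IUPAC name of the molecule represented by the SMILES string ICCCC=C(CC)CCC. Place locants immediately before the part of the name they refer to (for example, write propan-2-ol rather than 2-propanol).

Counting along the main chain through the multiple bond gives 8 carbons: the parent is octane.
There is one C=C double bond, indicated by the ending -ene.
The numbering direction is chosen so that the substituent locant set {1,5} is lower than {4,8} at the first point of difference.
This places the double bond between C-4 and C-5; an ethyl group at C-5; an iodo group at C-1.
Substituent prefixes are cited in alphabetical order (multiplying prefixes like di-/tri- are ignored for ordering).
Putting it together: 5-ethyl-1-iodooct-4-ene.

5-ethyl-1-iodooct-4-ene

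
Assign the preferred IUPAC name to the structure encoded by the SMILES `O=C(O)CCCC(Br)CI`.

5-bromo-6-iodohexanoic acid

The longest chain bearing the –COOH group is 6 carbons long (hexane).
The highest-priority functional group is a carboxylic acid (terminal –COOH), so the name ends in -oic acid.
Number the chain so that the carboxylic acid carbon is C-1 by definition.
With this numbering: a bromo group at C-5; an iodo group at C-6.
Prefixes are listed alphabetically: bromo, iodo.
Putting it together: 5-bromo-6-iodohexanoic acid.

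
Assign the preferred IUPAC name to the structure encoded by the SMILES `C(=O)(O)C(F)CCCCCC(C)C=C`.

2-fluoro-8-methyldec-9-enoic acid

The longest carbon chain that includes the –COOH group and the multiple bond has 10 carbons, so the parent hydride is decane.
The highest-priority functional group is a carboxylic acid (terminal –COOH), so the name ends in -oic acid.
The chain contains a C=C double bond, so the unsaturation ending is -ene.
The numbering direction is chosen so that the carboxylic acid carbon is C-1 by definition.
This places the double bond between C-9 and C-10; a fluoro group at C-2; a methyl group at C-8.
Substituent prefixes are cited in alphabetical order (multiplying prefixes like di-/tri- are ignored for ordering).
Putting it together: 2-fluoro-8-methyldec-9-enoic acid.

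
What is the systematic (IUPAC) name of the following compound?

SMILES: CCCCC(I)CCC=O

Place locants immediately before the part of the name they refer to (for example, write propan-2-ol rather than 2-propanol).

Counting along the main chain through the –CHO group gives 8 carbons: the parent is octane.
The principal characteristic group is an aldehyde (terminal –CHO), named with the suffix -al.
Number the chain so that the aldehyde carbon is C-1 by definition.
With this numbering: an iodo group at C-4.
Putting it together: 4-iodooctanal.

4-iodooctanal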